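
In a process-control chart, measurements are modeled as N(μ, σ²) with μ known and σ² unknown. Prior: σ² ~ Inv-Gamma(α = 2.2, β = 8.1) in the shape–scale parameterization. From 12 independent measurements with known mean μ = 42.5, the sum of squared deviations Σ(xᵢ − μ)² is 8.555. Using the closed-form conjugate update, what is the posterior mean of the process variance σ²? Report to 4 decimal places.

With known mean μ and an Inverse-Gamma(α, β) prior on σ², the Normal likelihood is conjugate: posterior is Inv-Gamma(α + n/2, β + Σ(xᵢ−μ)²/2).
Posterior: Inv-Gamma(2.2 + 12/2, 8.1 + 8.555/2) = Inv-Gamma(8.20, 12.3775).
E[σ²|data] = β/(α−1) = 12.3775/7.20 = 1.7191.

1.7191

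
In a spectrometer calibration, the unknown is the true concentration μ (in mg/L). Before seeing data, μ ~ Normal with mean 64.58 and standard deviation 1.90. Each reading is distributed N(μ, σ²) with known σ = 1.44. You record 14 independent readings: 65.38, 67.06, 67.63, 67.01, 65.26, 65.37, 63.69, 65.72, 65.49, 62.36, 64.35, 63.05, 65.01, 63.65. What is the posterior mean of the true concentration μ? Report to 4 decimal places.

65.0541

For Normal data with known variance σ², a Normal(μ₀, σ₀²) prior on μ is conjugate. Posterior precision = 1/σ₀² + n/σ²; posterior mean is the precision-weighted average of μ₀ and x̄.
Σxᵢ = 65.38 + 67.06 + 67.63 + 67.01 + 65.26 + 65.37 + 63.69 + 65.72 + 65.49 + 62.36 + 64.35 + 63.05 + 65.01 + 63.65 = 911.03, so n·x̄ = 911.03.
σ₀² = 1.90² = 3.61, σ² = 1.44² = 2.0736; σ² + n·σ₀² = 2.0736 + 14·3.61 = 52.6136.
Posterior mean = (μ₀/σ₀² + n·x̄/σ²)/(1/σ₀² + n/σ²) = (σ²·μ₀ + σ₀²·n·x̄)/(σ² + n·σ₀²) = (2.0736·64.58 + 3.61·911.03)/52.6136 = 3422.731388/52.6136 = 65.0541.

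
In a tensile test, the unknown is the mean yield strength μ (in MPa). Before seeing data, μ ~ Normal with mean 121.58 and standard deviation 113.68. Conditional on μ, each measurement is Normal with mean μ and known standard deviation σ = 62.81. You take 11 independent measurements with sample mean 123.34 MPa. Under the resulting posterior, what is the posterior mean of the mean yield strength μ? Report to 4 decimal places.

123.2925

For Normal data with known variance σ², a Normal(μ₀, σ₀²) prior on μ is conjugate. Posterior precision = 1/σ₀² + n/σ²; posterior mean is the precision-weighted average of μ₀ and x̄.
n·x̄ = 11·123.34 = 1356.74.
σ₀² = 113.68² = 12923.1424, σ² = 62.81² = 3945.0961; σ² + n·σ₀² = 3945.0961 + 11·12923.1424 = 146099.6625.
Posterior mean = (μ₀/σ₀² + n·x̄/σ²)/(1/σ₀² + n/σ²) = (σ²·μ₀ + σ₀²·n·x̄)/(σ² + n·σ₀²) = (3945.0961·121.58 + 12923.1424·1356.74)/146099.6625 = 18012989.003614/146099.6625 = 123.2925.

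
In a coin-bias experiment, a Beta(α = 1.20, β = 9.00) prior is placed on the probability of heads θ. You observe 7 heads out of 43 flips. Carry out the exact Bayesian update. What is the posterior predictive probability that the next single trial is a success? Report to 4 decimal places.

The Beta prior is conjugate to a Binomial/Bernoulli likelihood; the update adds successes to α and failures to β.
Posterior: Beta(α+k, β+n−k) = Beta(1.20+7, 9.00+36) = Beta(8.20, 45.00).
For a single future Bernoulli trial, P(success | data) = α/(α+β) = 0.1541.

0.1541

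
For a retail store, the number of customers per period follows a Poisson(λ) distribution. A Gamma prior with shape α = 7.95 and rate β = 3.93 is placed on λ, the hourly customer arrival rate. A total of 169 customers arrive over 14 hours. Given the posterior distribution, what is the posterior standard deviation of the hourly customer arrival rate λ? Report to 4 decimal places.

0.7419

With a Gamma(shape α, rate β) prior, the Poisson likelihood is conjugate: the posterior is Gamma(α + ΣXᵢ, β + n).
Posterior: Gamma(α+S, β+n) = Gamma(7.95+169, 3.93+14) = Gamma(176.95, 17.93).
SD = √α/β = √176.95/17.93 = 0.7419.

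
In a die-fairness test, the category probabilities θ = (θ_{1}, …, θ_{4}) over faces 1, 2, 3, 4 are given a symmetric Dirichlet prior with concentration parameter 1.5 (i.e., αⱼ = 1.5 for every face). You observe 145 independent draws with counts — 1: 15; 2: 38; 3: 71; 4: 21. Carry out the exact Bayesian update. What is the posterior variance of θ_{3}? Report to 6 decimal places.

The Dirichlet prior is conjugate to the Multinomial likelihood: each posterior αⱼ = prior αⱼ + observed count nⱼ.
Posterior concentration: (16.5, 39.5, 72.5, 22.5), total = 151.0.
Var[θ_j] = α_j(Σα−α_j)/((Σα)²(Σα+1)) = 72.5·78.5/(151.0²·152.0) = 0.001642.

0.001642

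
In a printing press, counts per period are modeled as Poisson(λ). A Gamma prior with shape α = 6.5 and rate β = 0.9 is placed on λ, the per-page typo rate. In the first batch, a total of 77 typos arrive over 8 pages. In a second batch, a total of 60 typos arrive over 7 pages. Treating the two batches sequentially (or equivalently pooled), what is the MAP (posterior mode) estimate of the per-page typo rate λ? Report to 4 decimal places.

With a Gamma(shape α, rate β) prior, the Poisson likelihood is conjugate: the posterior is Gamma(α + ΣXᵢ, β + n).
After batch 1: Gamma(α+S, β+n) = Gamma(6.5+77, 0.9+8) = Gamma(83.5, 8.9).
After batch 2: Gamma(α+S, β+n) = Gamma(83.5+60, 8.9+7) = Gamma(143.5, 15.9).
Mode of Gamma(α,β) for α≥1 is (α−1)/β = 142.5/15.9 = 8.9623.

8.9623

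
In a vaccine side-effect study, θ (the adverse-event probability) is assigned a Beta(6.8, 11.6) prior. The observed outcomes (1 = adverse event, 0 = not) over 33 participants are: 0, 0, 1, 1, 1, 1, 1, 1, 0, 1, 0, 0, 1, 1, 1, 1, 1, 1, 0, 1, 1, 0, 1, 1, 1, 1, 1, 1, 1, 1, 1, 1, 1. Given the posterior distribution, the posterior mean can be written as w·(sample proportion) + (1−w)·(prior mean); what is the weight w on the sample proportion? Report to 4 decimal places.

0.6420

The Beta prior is conjugate to a Binomial/Bernoulli likelihood; the update adds successes to α and failures to β.
Posterior mean = (α₀+k)/(α₀+β₀+n) = [n/(α₀+β₀+n)]·(k/n) + [(α₀+β₀)/(α₀+β₀+n)]·α₀/(α₀+β₀), so only n and the prior enter the weight.
The weight on the data is w = n/(α₀+β₀+n) = 33/(6.8+11.6+33) = 33/51.4 = 0.6420.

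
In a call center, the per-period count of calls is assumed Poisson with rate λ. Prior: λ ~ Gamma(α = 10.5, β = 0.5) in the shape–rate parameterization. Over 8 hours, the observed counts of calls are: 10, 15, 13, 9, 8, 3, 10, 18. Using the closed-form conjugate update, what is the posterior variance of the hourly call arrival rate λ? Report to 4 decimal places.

1.3356

With a Gamma(shape α, rate β) prior, the Poisson likelihood is conjugate: the posterior is Gamma(α + ΣXᵢ, β + n).
Sum of counts S = 86 over n = 8 hours.
Posterior: Gamma(α+S, β+n) = Gamma(10.5+86, 0.5+8) = Gamma(96.5, 8.5).
Var = α/β² = 96.5/8.5² = 1.3356.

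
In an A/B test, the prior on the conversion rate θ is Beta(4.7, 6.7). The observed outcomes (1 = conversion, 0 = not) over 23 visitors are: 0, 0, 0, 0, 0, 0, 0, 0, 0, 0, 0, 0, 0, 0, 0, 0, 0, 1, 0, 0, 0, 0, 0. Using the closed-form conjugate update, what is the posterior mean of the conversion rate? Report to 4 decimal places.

0.1657

The Beta prior is conjugate to a Binomial/Bernoulli likelihood; the update adds successes to α and failures to β.
Posterior: Beta(α+k, β+n−k) = Beta(4.7+1, 6.7+22) = Beta(5.7, 28.7).
Posterior mean = α/(α+β) = 5.7/34.4 = 0.1657.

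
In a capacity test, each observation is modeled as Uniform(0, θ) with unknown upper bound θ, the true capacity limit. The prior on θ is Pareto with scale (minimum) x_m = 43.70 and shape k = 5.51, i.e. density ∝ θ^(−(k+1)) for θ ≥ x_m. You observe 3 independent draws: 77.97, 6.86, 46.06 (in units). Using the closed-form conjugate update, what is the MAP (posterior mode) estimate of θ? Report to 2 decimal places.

A Pareto(scale x_m, shape k) prior on the upper bound θ of Uniform(0, θ) is conjugate: posterior is Pareto(max(x_m, max xᵢ), k + n).
Sample maximum = 77.97; prior scale x_m = 43.70 → posterior scale = max = 77.97.
Posterior shape = 5.51 + 3 = 8.51.
The Pareto density is decreasing on [x_m, ∞), so the mode is x_m = 77.97.

77.97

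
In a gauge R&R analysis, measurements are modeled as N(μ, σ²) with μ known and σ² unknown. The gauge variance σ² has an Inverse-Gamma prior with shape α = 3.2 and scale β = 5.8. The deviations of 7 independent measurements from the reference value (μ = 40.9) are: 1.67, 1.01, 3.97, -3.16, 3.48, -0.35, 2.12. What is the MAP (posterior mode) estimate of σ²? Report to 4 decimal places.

With known mean μ and an Inverse-Gamma(α, β) prior on σ², the Normal likelihood is conjugate: posterior is Inv-Gamma(α + n/2, β + Σ(xᵢ−μ)²/2).
Σ(xᵢ−μ)² = (1.67)² + (1.01)² + (3.97)² + (-3.16)² + (3.48)² + (-0.35)² + (2.12)² = 46.2828.
Posterior: Inv-Gamma(3.2 + 7/2, 5.8 + 46.2828/2) = Inv-Gamma(6.70, 28.94140).
Mode = β/(α+1) = 28.94140/7.70 = 3.7586.

3.7586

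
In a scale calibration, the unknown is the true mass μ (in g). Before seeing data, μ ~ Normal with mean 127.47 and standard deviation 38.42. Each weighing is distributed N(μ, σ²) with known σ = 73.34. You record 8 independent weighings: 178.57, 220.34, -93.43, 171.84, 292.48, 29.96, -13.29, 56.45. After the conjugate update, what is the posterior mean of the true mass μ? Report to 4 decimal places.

112.2827

For Normal data with known variance σ², a Normal(μ₀, σ₀²) prior on μ is conjugate. Posterior precision = 1/σ₀² + n/σ²; posterior mean is the precision-weighted average of μ₀ and x̄.
Σxᵢ = 178.57 + 220.34 + (-93.43) + 171.84 + 292.48 + 29.96 + (-13.29) + 56.45 = 842.92, so n·x̄ = 842.92.
σ₀² = 38.42² = 1476.0964, σ² = 73.34² = 5378.7556; σ² + n·σ₀² = 5378.7556 + 8·1476.0964 = 17187.5268.
Posterior mean = (μ₀/σ₀² + n·x̄/σ²)/(1/σ₀² + n/σ²) = (σ²·μ₀ + σ₀²·n·x̄)/(σ² + n·σ₀²) = (5378.7556·127.47 + 1476.0964·842.92)/17187.5268 = 1929861.15382/17187.5268 = 112.2827.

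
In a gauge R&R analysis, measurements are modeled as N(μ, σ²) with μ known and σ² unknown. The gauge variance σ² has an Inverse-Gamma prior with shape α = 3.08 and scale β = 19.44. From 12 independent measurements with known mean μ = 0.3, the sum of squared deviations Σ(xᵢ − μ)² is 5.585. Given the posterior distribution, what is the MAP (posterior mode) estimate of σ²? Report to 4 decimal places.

With known mean μ and an Inverse-Gamma(α, β) prior on σ², the Normal likelihood is conjugate: posterior is Inv-Gamma(α + n/2, β + Σ(xᵢ−μ)²/2).
Posterior: Inv-Gamma(3.08 + 12/2, 19.44 + 5.585/2) = Inv-Gamma(9.08, 22.2325).
Mode = β/(α+1) = 22.2325/10.08 = 2.2056.

2.2056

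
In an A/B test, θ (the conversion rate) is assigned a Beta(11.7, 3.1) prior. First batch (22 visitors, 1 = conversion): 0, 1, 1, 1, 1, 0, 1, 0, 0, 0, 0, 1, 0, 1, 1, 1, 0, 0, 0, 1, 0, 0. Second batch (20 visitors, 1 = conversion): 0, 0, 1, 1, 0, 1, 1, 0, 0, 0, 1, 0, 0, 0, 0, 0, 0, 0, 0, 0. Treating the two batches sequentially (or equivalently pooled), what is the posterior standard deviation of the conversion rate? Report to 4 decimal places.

The Beta prior is conjugate to a Binomial/Bernoulli likelihood; the update adds successes to α and failures to β.
After batch 1: Beta(11.7+10, 3.1+12) = Beta(21.7, 15.1).
After batch 2: Beta(21.7+5, 15.1+15) = Beta(26.7, 30.1).
Var = αβ/((α+β)²(α+β+1)) = 26.7·30.1/(56.8²·57.8) = 0.00430976; SD = √0.00430976 = 0.0656.

0.0656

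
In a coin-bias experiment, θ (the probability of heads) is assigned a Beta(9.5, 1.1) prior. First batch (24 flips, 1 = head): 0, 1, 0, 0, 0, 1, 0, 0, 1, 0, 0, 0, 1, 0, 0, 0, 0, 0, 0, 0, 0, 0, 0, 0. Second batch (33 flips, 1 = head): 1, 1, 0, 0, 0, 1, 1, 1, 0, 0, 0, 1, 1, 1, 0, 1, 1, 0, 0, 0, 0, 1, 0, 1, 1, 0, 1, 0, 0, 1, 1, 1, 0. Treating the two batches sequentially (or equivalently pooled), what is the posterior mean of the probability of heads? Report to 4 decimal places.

0.4512

The Beta prior is conjugate to a Binomial/Bernoulli likelihood; the update adds successes to α and failures to β.
After batch 1: Beta(9.5+4, 1.1+20) = Beta(13.5, 21.1).
After batch 2: Beta(13.5+17, 21.1+16) = Beta(30.5, 37.1).
Posterior mean = α/(α+β) = 30.5/67.6 = 0.4512.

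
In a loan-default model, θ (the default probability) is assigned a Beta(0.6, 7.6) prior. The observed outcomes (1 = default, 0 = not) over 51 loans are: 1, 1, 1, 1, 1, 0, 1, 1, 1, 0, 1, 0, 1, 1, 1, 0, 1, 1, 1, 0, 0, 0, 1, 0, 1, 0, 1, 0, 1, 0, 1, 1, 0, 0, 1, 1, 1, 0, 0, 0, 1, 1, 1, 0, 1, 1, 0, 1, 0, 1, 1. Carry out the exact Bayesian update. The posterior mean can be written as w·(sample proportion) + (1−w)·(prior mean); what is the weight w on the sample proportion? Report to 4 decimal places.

0.8615

The Beta prior is conjugate to a Binomial/Bernoulli likelihood; the update adds successes to α and failures to β.
Posterior mean = (α₀+k)/(α₀+β₀+n) = [n/(α₀+β₀+n)]·(k/n) + [(α₀+β₀)/(α₀+β₀+n)]·α₀/(α₀+β₀), so only n and the prior enter the weight.
The weight on the data is w = n/(α₀+β₀+n) = 51/(0.6+7.6+51) = 51/59.2 = 0.8615.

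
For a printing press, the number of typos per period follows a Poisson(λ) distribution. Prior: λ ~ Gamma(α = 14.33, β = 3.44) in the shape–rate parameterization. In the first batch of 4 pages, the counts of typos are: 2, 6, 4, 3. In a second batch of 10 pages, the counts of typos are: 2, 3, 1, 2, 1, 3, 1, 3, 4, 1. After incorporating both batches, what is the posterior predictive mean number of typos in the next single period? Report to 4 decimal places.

2.8859

With a Gamma(shape α, rate β) prior, the Poisson likelihood is conjugate: the posterior is Gamma(α + ΣXᵢ, β + n).
Batch 1: sum of counts S = 15 over n = 4 pages.
After batch 1: Gamma(α+S, β+n) = Gamma(14.33+15, 3.44+4) = Gamma(29.33, 7.44).
Batch 2: sum of counts S = 21 over n = 10 pages.
After batch 2: Gamma(α+S, β+n) = Gamma(29.33+21, 7.44+10) = Gamma(50.33, 17.44).
The predictive distribution for one future period is NegBinom with mean α/β = 2.8859.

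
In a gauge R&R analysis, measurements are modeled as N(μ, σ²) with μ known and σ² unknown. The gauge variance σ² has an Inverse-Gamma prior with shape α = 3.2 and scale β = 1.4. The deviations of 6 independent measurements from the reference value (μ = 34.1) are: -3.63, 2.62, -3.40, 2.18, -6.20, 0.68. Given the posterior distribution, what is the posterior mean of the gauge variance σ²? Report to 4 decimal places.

7.5054

With known mean μ and an Inverse-Gamma(α, β) prior on σ², the Normal likelihood is conjugate: posterior is Inv-Gamma(α + n/2, β + Σ(xᵢ−μ)²/2).
Σ(xᵢ−μ)² = (-3.63)² + (2.62)² + (-3.40)² + (2.18)² + (-6.20)² + (0.68)² = 75.2561.
Posterior: Inv-Gamma(3.2 + 6/2, 1.4 + 75.2561/2) = Inv-Gamma(6.20, 39.02805).
E[σ²|data] = β/(α−1) = 39.02805/5.20 = 7.5054.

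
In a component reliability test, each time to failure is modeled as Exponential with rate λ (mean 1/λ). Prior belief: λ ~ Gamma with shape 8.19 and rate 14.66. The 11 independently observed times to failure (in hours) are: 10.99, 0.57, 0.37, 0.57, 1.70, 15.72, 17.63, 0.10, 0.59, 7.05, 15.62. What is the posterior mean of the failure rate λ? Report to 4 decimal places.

0.2243

With a Gamma(shape α, rate β) prior on the exponential rate λ, the posterior after n observations with total T = Σxᵢ is Gamma(α+n, β+T).
Sum of observations T = 70.91 hours; n = 11.
Posterior: Gamma(8.19+11, 14.66+70.91) = Gamma(19.19, 85.57).
Posterior mean of λ = α/β = 19.19/85.57 = 0.2243.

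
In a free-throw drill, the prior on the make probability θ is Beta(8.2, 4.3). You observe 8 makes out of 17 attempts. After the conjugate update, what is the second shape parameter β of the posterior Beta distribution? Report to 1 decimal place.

13.3

The Beta prior is conjugate to a Binomial/Bernoulli likelihood; the update adds successes to α and failures to β.
Posterior: Beta(α+k, β+n−k) = Beta(8.2+8, 4.3+9) = Beta(16.2, 13.3).
Posterior β = 13.3.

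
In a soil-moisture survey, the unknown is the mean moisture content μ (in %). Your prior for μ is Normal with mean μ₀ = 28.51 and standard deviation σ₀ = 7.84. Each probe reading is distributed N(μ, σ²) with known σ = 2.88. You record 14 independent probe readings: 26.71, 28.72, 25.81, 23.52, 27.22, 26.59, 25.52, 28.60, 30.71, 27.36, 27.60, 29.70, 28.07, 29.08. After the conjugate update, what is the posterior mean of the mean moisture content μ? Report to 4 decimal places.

27.5245

For Normal data with known variance σ², a Normal(μ₀, σ₀²) prior on μ is conjugate. Posterior precision = 1/σ₀² + n/σ²; posterior mean is the precision-weighted average of μ₀ and x̄.
Σxᵢ = 26.71 + 28.72 + 25.81 + 23.52 + 27.22 + 26.59 + 25.52 + 28.60 + 30.71 + 27.36 + 27.60 + 29.70 + 28.07 + 29.08 = 385.21, so n·x̄ = 385.21.
σ₀² = 7.84² = 61.4656, σ² = 2.88² = 8.2944; σ² + n·σ₀² = 8.2944 + 14·61.4656 = 868.8128.
Posterior mean = (μ₀/σ₀² + n·x̄/σ²)/(1/σ₀² + n/σ²) = (σ²·μ₀ + σ₀²·n·x̄)/(σ² + n·σ₀²) = (8.2944·28.51 + 61.4656·385.21)/868.8128 = 23913.63712/868.8128 = 27.5245.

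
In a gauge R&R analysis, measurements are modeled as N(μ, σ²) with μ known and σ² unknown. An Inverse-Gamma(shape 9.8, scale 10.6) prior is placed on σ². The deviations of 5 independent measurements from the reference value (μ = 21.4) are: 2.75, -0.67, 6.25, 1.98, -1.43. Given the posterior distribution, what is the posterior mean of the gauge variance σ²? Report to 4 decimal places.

With known mean μ and an Inverse-Gamma(α, β) prior on σ², the Normal likelihood is conjugate: posterior is Inv-Gamma(α + n/2, β + Σ(xᵢ−μ)²/2).
Σ(xᵢ−μ)² = (2.75)² + (-0.67)² + (6.25)² + (1.98)² + (-1.43)² = 53.0392.
Posterior: Inv-Gamma(9.8 + 5/2, 10.6 + 53.0392/2) = Inv-Gamma(12.30, 37.11960).
E[σ²|data] = β/(α−1) = 37.11960/11.30 = 3.2849.

3.2849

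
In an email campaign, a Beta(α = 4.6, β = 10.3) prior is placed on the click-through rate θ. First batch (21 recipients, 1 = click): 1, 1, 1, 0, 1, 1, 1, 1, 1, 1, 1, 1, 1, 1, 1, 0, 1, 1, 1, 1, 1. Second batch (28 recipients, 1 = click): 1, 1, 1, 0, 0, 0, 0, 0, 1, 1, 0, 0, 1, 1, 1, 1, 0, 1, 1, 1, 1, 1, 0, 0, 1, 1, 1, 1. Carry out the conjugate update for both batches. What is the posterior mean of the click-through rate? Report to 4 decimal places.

0.6510

The Beta prior is conjugate to a Binomial/Bernoulli likelihood; the update adds successes to α and failures to β.
After batch 1: Beta(4.6+19, 10.3+2) = Beta(23.6, 12.3).
After batch 2: Beta(23.6+18, 12.3+10) = Beta(41.6, 22.3).
Posterior mean = α/(α+β) = 41.6/63.9 = 0.6510.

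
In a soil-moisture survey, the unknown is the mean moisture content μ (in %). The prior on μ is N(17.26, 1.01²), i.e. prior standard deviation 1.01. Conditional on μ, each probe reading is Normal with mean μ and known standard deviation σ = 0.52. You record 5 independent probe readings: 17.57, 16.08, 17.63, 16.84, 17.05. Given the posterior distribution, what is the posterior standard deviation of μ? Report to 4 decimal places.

0.2266

For Normal data with known variance σ², a Normal(μ₀, σ₀²) prior on μ is conjugate. Posterior precision = 1/σ₀² + n/σ²; posterior mean is the precision-weighted average of μ₀ and x̄.
σ₀² = 1.01² = 1.0201, σ² = 0.52² = 0.2704; σ² + n·σ₀² = 0.2704 + 5·1.0201 = 5.3709.
Posterior precision = 1/σ₀² + n/σ² = 1/1.0201 + 5/0.2704 = (σ² + n·σ₀²)/(σ₀²σ²) = 5.3709/(1.0201·0.2704); posterior variance σₙ² = σ₀²σ²/(σ² + n·σ₀²) = 1.0201·0.2704/5.3709 = 0.051357.
Posterior SD = √σₙ² = √(1.0201·0.2704/5.3709) = 0.2266.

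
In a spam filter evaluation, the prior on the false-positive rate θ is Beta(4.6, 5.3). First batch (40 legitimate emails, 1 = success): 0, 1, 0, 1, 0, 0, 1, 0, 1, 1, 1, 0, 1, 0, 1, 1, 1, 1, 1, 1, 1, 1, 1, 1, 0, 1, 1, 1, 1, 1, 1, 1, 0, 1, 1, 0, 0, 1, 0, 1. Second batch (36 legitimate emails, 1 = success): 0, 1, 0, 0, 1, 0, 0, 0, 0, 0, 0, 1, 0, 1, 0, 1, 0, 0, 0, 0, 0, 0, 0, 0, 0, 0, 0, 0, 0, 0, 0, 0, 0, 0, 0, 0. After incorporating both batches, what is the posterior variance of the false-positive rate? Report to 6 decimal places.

The Beta prior is conjugate to a Binomial/Bernoulli likelihood; the update adds successes to α and failures to β.
After batch 1: Beta(4.6+28, 5.3+12) = Beta(32.6, 17.3).
After batch 2: Beta(32.6+5, 17.3+31) = Beta(37.6, 48.3).
Var = αβ/((α+β)²(α+β+1)) = 37.6·48.3/(85.9²·86.9) = 0.002832.

0.002832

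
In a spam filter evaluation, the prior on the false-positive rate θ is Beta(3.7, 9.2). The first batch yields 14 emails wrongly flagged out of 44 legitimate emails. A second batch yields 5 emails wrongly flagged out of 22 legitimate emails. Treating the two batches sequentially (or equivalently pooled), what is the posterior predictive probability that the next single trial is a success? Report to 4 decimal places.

0.2877

The Beta prior is conjugate to a Binomial/Bernoulli likelihood; the update adds successes to α and failures to β.
After batch 1: Beta(3.7+14, 9.2+30) = Beta(17.7, 39.2).
After batch 2: Beta(17.7+5, 39.2+17) = Beta(22.7, 56.2).
For a single future Bernoulli trial, P(success | data) = α/(α+β) = 0.2877.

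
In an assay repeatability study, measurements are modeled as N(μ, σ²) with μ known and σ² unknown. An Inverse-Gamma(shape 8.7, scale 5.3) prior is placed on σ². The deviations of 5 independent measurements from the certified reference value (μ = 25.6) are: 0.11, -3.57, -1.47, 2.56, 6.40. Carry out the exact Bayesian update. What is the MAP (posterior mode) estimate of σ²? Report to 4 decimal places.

2.9931

With known mean μ and an Inverse-Gamma(α, β) prior on σ², the Normal likelihood is conjugate: posterior is Inv-Gamma(α + n/2, β + Σ(xᵢ−μ)²/2).
Σ(xᵢ−μ)² = (0.11)² + (-3.57)² + (-1.47)² + (2.56)² + (6.40)² = 62.4315.
Posterior: Inv-Gamma(8.7 + 5/2, 5.3 + 62.4315/2) = Inv-Gamma(11.20, 36.51575).
Mode = β/(α+1) = 36.51575/12.20 = 2.9931.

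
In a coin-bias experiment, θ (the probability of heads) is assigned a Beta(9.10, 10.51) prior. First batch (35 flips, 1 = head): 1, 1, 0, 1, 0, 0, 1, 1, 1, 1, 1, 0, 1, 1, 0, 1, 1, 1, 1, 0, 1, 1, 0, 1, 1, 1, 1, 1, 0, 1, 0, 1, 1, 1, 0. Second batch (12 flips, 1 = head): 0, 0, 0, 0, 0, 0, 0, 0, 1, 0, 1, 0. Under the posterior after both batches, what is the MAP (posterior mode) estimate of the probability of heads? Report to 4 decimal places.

0.5433

The Beta prior is conjugate to a Binomial/Bernoulli likelihood; the update adds successes to α and failures to β.
After batch 1: Beta(9.10+25, 10.51+10) = Beta(34.10, 20.51).
After batch 2: Beta(34.10+2, 20.51+10) = Beta(36.10, 30.51).
Mode of Beta(a,b) for a,b>1 is (a−1)/(a+b−2) = 35.10/64.61 = 0.5433.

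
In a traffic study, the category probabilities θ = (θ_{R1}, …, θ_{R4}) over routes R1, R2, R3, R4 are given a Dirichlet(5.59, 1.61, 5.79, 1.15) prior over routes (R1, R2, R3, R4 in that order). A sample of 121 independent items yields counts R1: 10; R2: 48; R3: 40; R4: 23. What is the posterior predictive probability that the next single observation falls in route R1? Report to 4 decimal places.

0.1154

The Dirichlet prior is conjugate to the Multinomial likelihood: each posterior αⱼ = prior αⱼ + observed count nⱼ.
Posterior concentration: (15.59, 49.61, 45.79, 24.15), total = 135.14.
P(next = R1 | data) = α_{R1}/Σα = 0.1154.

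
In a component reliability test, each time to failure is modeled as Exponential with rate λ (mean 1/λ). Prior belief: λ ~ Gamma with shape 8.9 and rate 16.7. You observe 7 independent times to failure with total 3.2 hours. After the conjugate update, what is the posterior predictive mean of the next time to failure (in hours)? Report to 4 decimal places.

1.3356

With a Gamma(shape α, rate β) prior on the exponential rate λ, the posterior after n observations with total T = Σxᵢ is Gamma(α+n, β+T).
Posterior: Gamma(8.9+7, 16.7+3.2) = Gamma(15.9, 19.9).
The predictive distribution for the next observation is Lomax; its mean is β/(α−1) = 19.9/14.9 = 1.3356.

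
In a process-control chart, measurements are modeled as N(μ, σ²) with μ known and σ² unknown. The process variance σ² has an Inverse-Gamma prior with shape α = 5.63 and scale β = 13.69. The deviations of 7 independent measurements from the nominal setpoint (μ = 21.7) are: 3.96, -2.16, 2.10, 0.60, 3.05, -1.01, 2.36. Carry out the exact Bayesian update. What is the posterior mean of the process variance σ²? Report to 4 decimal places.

4.2060

With known mean μ and an Inverse-Gamma(α, β) prior on σ², the Normal likelihood is conjugate: posterior is Inv-Gamma(α + n/2, β + Σ(xᵢ−μ)²/2).
Σ(xᵢ−μ)² = (3.96)² + (-2.16)² + (2.10)² + (0.60)² + (3.05)² + (-1.01)² + (2.36)² = 41.0094.
Posterior: Inv-Gamma(5.63 + 7/2, 13.69 + 41.0094/2) = Inv-Gamma(9.13, 34.19470).
E[σ²|data] = β/(α−1) = 34.19470/8.13 = 4.2060.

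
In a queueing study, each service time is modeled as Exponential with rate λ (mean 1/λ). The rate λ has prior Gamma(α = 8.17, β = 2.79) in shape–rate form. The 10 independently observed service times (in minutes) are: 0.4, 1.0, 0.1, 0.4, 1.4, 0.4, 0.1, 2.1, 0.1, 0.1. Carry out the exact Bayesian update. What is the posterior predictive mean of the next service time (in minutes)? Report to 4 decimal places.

With a Gamma(shape α, rate β) prior on the exponential rate λ, the posterior after n observations with total T = Σxᵢ is Gamma(α+n, β+T).
Sum of observations T = 6.1 minutes; n = 10.
Posterior: Gamma(8.17+10, 2.79+6.1) = Gamma(18.17, 8.89).
The predictive distribution for the next observation is Lomax; its mean is β/(α−1) = 8.89/17.17 = 0.5178.

0.5178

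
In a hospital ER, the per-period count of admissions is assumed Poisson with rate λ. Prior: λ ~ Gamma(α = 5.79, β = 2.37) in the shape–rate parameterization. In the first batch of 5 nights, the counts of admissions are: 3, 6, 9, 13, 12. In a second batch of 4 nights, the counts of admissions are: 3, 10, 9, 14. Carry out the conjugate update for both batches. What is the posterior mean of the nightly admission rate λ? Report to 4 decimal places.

With a Gamma(shape α, rate β) prior, the Poisson likelihood is conjugate: the posterior is Gamma(α + ΣXᵢ, β + n).
Batch 1: sum of counts S = 43 over n = 5 nights.
After batch 1: Gamma(α+S, β+n) = Gamma(5.79+43, 2.37+5) = Gamma(48.79, 7.37).
Batch 2: sum of counts S = 36 over n = 4 nights.
After batch 2: Gamma(α+S, β+n) = Gamma(48.79+36, 7.37+4) = Gamma(84.79, 11.37).
Posterior mean = α/β = 84.79/11.37 = 7.4573.

7.4573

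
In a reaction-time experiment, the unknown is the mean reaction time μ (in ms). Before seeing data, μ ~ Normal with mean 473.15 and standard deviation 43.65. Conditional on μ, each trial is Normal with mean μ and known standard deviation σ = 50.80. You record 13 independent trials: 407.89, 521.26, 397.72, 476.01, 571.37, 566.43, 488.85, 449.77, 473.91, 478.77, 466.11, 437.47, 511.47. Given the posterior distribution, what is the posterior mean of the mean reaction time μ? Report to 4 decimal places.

479.8434

For Normal data with known variance σ², a Normal(μ₀, σ₀²) prior on μ is conjugate. Posterior precision = 1/σ₀² + n/σ²; posterior mean is the precision-weighted average of μ₀ and x̄.
Σxᵢ = 407.89 + 521.26 + 397.72 + 476.01 + 571.37 + 566.43 + 488.85 + 449.77 + 473.91 + 478.77 + 466.11 + 437.47 + 511.47 = 6247.03, so n·x̄ = 6247.03.
σ₀² = 43.65² = 1905.3225, σ² = 50.80² = 2580.64; σ² + n·σ₀² = 2580.64 + 13·1905.3225 = 27349.8325.
Posterior mean = (μ₀/σ₀² + n·x̄/σ²)/(1/σ₀² + n/σ²) = (σ²·μ₀ + σ₀²·n·x̄)/(σ² + n·σ₀²) = (2580.64·473.15 + 1905.3225·6247.03)/27349.8325 = 13123636.633175/27349.8325 = 479.8434.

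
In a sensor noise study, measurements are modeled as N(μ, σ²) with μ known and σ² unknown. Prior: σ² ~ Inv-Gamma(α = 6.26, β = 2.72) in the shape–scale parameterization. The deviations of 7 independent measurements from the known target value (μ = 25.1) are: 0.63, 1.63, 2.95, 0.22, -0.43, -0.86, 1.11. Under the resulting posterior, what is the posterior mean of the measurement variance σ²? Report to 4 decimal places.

With known mean μ and an Inverse-Gamma(α, β) prior on σ², the Normal likelihood is conjugate: posterior is Inv-Gamma(α + n/2, β + Σ(xᵢ−μ)²/2).
Σ(xᵢ−μ)² = (0.63)² + (1.63)² + (2.95)² + (0.22)² + (-0.43)² + (-0.86)² + (1.11)² = 13.9613.
Posterior: Inv-Gamma(6.26 + 7/2, 2.72 + 13.9613/2) = Inv-Gamma(9.76, 9.70065).
E[σ²|data] = β/(α−1) = 9.70065/8.76 = 1.1074.

1.1074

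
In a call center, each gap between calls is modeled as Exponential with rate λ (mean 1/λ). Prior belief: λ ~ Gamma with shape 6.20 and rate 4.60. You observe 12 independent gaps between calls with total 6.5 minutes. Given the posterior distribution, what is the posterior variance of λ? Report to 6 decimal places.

0.147715

With a Gamma(shape α, rate β) prior on the exponential rate λ, the posterior after n observations with total T = Σxᵢ is Gamma(α+n, β+T).
Posterior: Gamma(6.20+12, 4.60+6.5) = Gamma(18.20, 11.10).
Var = α/β² = 0.147715.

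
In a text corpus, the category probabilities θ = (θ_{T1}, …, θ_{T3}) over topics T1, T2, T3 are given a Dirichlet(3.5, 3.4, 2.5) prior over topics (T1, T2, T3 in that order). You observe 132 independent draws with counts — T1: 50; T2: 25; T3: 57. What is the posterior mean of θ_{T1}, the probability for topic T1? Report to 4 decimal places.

The Dirichlet prior is conjugate to the Multinomial likelihood: each posterior αⱼ = prior αⱼ + observed count nⱼ.
Posterior concentration: (53.5, 28.4, 59.5), total = 141.4.
E[θ_{T1}|data] = α_{T1}/Σα = 53.5/141.4 = 0.3784.

0.3784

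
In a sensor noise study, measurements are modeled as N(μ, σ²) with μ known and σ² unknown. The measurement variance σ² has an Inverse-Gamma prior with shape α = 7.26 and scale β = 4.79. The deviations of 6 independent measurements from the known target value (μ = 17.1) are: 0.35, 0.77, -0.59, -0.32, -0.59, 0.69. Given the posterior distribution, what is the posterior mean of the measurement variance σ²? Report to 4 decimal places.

0.6247

With known mean μ and an Inverse-Gamma(α, β) prior on σ², the Normal likelihood is conjugate: posterior is Inv-Gamma(α + n/2, β + Σ(xᵢ−μ)²/2).
Σ(xᵢ−μ)² = (0.35)² + (0.77)² + (-0.59)² + (-0.32)² + (-0.59)² + (0.69)² = 1.9901.
Posterior: Inv-Gamma(7.26 + 6/2, 4.79 + 1.9901/2) = Inv-Gamma(10.26, 5.78505).
E[σ²|data] = β/(α−1) = 5.78505/9.26 = 0.6247.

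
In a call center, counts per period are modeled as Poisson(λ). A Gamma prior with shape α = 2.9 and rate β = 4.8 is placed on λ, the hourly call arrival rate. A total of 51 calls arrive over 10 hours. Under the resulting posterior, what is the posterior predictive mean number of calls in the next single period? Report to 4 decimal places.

With a Gamma(shape α, rate β) prior, the Poisson likelihood is conjugate: the posterior is Gamma(α + ΣXᵢ, β + n).
Posterior: Gamma(α+S, β+n) = Gamma(2.9+51, 4.8+10) = Gamma(53.9, 14.8).
The predictive distribution for one future period is NegBinom with mean α/β = 3.6419.

3.6419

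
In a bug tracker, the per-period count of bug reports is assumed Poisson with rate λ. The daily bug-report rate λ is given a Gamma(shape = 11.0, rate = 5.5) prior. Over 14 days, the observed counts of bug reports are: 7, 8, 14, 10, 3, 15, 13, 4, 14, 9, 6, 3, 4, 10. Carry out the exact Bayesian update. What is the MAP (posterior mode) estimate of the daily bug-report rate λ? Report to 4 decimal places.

6.6667

With a Gamma(shape α, rate β) prior, the Poisson likelihood is conjugate: the posterior is Gamma(α + ΣXᵢ, β + n).
Sum of counts S = 120 over n = 14 days.
Posterior: Gamma(α+S, β+n) = Gamma(11.0+120, 5.5+14) = Gamma(131.0, 19.5).
Mode of Gamma(α,β) for α≥1 is (α−1)/β = 130.0/19.5 = 6.6667.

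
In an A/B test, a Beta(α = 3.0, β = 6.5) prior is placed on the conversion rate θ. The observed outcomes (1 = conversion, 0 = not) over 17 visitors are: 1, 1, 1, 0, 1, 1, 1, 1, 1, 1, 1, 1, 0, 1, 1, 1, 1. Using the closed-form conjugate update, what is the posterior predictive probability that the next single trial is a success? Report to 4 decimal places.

0.6792

The Beta prior is conjugate to a Binomial/Bernoulli likelihood; the update adds successes to α and failures to β.
Posterior: Beta(α+k, β+n−k) = Beta(3.0+15, 6.5+2) = Beta(18.0, 8.5).
For a single future Bernoulli trial, P(success | data) = α/(α+β) = 0.6792.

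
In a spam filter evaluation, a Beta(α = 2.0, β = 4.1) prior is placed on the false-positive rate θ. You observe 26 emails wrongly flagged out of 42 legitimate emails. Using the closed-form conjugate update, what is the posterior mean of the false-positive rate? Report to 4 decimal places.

0.5821

The Beta prior is conjugate to a Binomial/Bernoulli likelihood; the update adds successes to α and failures to β.
Posterior: Beta(α+k, β+n−k) = Beta(2.0+26, 4.1+16) = Beta(28.0, 20.1).
Posterior mean = α/(α+β) = 28.0/48.1 = 0.5821.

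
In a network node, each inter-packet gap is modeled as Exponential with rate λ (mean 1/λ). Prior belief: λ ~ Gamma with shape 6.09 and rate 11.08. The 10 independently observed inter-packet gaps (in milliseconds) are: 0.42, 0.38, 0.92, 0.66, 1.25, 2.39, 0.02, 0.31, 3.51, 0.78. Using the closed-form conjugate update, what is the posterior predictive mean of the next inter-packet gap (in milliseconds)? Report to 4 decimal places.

1.4394

With a Gamma(shape α, rate β) prior on the exponential rate λ, the posterior after n observations with total T = Σxᵢ is Gamma(α+n, β+T).
Sum of observations T = 10.64 milliseconds; n = 10.
Posterior: Gamma(6.09+10, 11.08+10.64) = Gamma(16.09, 21.72).
The predictive distribution for the next observation is Lomax; its mean is β/(α−1) = 21.72/15.09 = 1.4394.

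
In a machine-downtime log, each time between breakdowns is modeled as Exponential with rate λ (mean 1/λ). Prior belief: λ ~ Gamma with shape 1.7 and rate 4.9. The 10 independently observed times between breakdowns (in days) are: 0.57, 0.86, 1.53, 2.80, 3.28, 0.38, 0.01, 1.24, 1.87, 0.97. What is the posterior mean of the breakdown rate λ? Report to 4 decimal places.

0.6355

With a Gamma(shape α, rate β) prior on the exponential rate λ, the posterior after n observations with total T = Σxᵢ is Gamma(α+n, β+T).
Sum of observations T = 13.51 days; n = 10.
Posterior: Gamma(1.7+10, 4.9+13.51) = Gamma(11.7, 18.41).
Posterior mean of λ = α/β = 11.7/18.41 = 0.6355.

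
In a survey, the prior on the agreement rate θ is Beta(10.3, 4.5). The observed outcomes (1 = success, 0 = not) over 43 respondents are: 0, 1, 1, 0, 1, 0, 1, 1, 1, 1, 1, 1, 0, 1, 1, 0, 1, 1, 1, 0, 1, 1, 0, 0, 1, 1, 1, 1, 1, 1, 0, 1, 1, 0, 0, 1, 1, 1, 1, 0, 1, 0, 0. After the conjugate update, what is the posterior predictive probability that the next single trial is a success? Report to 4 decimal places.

The Beta prior is conjugate to a Binomial/Bernoulli likelihood; the update adds successes to α and failures to β.
Posterior: Beta(α+k, β+n−k) = Beta(10.3+29, 4.5+14) = Beta(39.3, 18.5).
For a single future Bernoulli trial, P(success | data) = α/(α+β) = 0.6799.

0.6799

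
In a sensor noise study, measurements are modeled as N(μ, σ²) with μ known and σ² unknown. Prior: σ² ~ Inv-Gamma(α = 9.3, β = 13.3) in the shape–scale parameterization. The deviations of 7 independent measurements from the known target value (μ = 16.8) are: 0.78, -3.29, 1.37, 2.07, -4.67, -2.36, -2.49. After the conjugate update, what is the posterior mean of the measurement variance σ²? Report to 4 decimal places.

With known mean μ and an Inverse-Gamma(α, β) prior on σ², the Normal likelihood is conjugate: posterior is Inv-Gamma(α + n/2, β + Σ(xᵢ−μ)²/2).
Σ(xᵢ−μ)² = (0.78)² + (-3.29)² + (1.37)² + (2.07)² + (-4.67)² + (-2.36)² + (-2.49)² = 51.1729.
Posterior: Inv-Gamma(9.3 + 7/2, 13.3 + 51.1729/2) = Inv-Gamma(12.80, 38.88645).
E[σ²|data] = β/(α−1) = 38.88645/11.80 = 3.2955.

3.2955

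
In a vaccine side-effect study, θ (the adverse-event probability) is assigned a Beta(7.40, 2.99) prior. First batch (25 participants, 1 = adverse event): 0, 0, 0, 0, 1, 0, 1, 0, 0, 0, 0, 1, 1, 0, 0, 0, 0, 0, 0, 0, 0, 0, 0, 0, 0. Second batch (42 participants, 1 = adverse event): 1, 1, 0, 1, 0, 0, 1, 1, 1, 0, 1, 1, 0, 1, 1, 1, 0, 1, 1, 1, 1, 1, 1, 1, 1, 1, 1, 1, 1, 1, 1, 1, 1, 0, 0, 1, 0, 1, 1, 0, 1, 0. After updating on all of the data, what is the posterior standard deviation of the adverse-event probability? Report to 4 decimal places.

0.0562

The Beta prior is conjugate to a Binomial/Bernoulli likelihood; the update adds successes to α and failures to β.
After batch 1: Beta(7.40+4, 2.99+21) = Beta(11.40, 23.99).
After batch 2: Beta(11.40+31, 23.99+11) = Beta(42.40, 34.99).
Var = αβ/((α+β)²(α+β+1)) = 42.40·34.99/(77.39²·78.39) = 0.00315994; SD = √0.00315994 = 0.0562.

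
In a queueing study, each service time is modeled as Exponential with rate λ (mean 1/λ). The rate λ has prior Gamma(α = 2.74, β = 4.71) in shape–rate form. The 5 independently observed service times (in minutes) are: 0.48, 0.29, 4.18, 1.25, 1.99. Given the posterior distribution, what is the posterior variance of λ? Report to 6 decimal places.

With a Gamma(shape α, rate β) prior on the exponential rate λ, the posterior after n observations with total T = Σxᵢ is Gamma(α+n, β+T).
Sum of observations T = 8.19 minutes; n = 5.
Posterior: Gamma(2.74+5, 4.71+8.19) = Gamma(7.74, 12.90).
Var = α/β² = 0.046512.

0.046512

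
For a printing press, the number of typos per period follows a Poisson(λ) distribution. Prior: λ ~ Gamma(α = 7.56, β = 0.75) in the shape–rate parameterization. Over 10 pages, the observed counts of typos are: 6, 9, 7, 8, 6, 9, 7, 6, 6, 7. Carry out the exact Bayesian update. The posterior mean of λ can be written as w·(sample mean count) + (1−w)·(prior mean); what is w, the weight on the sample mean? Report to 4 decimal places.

With a Gamma(shape α, rate β) prior, the Poisson likelihood is conjugate: the posterior is Gamma(α + ΣXᵢ, β + n).
Posterior mean = (α₀+S)/(β₀+n) = [n/(β₀+n)]·(S/n) + [β₀/(β₀+n)]·(α₀/β₀), so only n and β₀ enter the weight.
Weight on data w = n/(β₀+n) = 10/(0.75+10) = 10/10.75 = 0.9302.

0.9302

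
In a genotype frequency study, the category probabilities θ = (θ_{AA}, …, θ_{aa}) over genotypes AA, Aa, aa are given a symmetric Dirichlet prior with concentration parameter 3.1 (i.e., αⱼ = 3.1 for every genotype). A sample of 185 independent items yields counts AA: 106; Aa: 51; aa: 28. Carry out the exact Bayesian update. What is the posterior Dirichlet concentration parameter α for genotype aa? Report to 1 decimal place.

The Dirichlet prior is conjugate to the Multinomial likelihood: each posterior αⱼ = prior αⱼ + observed count nⱼ.
Posterior concentration: (109.1, 54.1, 31.1), total = 194.3.
α_{aa} = 3.1 + 28 = 31.1.

31.1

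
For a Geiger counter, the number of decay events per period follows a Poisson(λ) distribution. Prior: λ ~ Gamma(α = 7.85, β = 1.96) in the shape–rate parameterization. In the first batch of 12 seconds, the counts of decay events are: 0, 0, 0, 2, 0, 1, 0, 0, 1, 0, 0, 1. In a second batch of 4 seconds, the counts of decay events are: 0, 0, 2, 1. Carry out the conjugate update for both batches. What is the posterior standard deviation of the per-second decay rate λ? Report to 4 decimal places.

0.2217

With a Gamma(shape α, rate β) prior, the Poisson likelihood is conjugate: the posterior is Gamma(α + ΣXᵢ, β + n).
Batch 1: sum of counts S = 5 over n = 12 seconds.
After batch 1: Gamma(α+S, β+n) = Gamma(7.85+5, 1.96+12) = Gamma(12.85, 13.96).
Batch 2: sum of counts S = 3 over n = 4 seconds.
After batch 2: Gamma(α+S, β+n) = Gamma(12.85+3, 13.96+4) = Gamma(15.85, 17.96).
SD = √α/β = √15.85/17.96 = 0.2217.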